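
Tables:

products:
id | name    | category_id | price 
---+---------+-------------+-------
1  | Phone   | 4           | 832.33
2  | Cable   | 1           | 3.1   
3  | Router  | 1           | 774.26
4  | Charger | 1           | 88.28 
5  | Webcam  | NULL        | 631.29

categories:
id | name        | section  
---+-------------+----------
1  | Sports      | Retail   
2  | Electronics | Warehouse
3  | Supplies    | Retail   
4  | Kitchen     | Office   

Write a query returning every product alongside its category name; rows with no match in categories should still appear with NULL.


LEFT JOIN keeps every row from products (the left table); where category_id has no match in categories, the category columns become NULL. Walk through each product:
  - product 1 (Phone): category_id=4 -> matches Kitchen
  - product 2 (Cable): category_id=1 -> matches Sports
  - product 3 (Router): category_id=1 -> matches Sports
  - product 4 (Charger): category_id=1 -> matches Sports
  - product 5 (Webcam): category_id=NULL, no match -> kept with NULL
All 5 rows appear; 1 has NULL category.

SQL:
SELECT a.name, b.name AS category
FROM products a
LEFT JOIN categories b ON a.category_id = b.id

Result:
name    | category
--------+---------
Phone   | Kitchen 
Cable   | Sports  
Router  | Sports  
Charger | Sports  
Webcam  | NULL    


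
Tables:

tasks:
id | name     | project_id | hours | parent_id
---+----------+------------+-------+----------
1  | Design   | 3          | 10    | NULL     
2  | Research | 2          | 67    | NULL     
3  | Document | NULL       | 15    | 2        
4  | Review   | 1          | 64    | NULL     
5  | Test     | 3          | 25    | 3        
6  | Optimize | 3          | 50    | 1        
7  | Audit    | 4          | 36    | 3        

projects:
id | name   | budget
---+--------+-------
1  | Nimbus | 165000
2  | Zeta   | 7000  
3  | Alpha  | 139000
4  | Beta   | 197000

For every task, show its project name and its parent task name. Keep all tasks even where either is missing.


Two LEFT JOINs from the same base table tasks: one to projects via project_id, one to tasks itself via parent_id. Both are LEFT so every task is preserved.
Match against projects:
  - task 1 (Design): project_id=3 -> matches Alpha
  - task 2 (Research): project_id=2 -> matches Zeta
  - task 3 (Document): project_id=NULL, no match -> kept with NULL
  - task 4 (Review): project_id=1 -> matches Nimbus
  - task 5 (Test): project_id=3 -> matches Alpha
  - task 6 (Optimize): project_id=3 -> matches Alpha
  - task 7 (Audit): project_id=4 -> matches Beta
Match against tasks (self):
  - task 1 (Design): parent_id=NULL -> NULL
  - task 2 (Research): parent_id=NULL -> NULL
  - task 3 (Document): parent_id=2 -> Research
  - task 4 (Review): parent_id=NULL -> NULL
  - task 5 (Test): parent_id=3 -> Document
  - task 6 (Optimize): parent_id=1 -> Design
  - task 7 (Audit): parent_id=3 -> Document

SQL:
SELECT a.name, b.name AS project, c.name AS parent
FROM tasks a
LEFT JOIN projects b ON a.project_id = b.id
LEFT JOIN tasks c ON a.parent_id = c.id

Result:
name     | project | parent  
---------+---------+---------
Design   | Alpha   | NULL    
Research | Zeta    | NULL    
Document | NULL    | Research
Review   | Nimbus  | NULL    
Test     | Alpha   | Document
Optimize | Alpha   | Design  
Audit    | Beta    | Document


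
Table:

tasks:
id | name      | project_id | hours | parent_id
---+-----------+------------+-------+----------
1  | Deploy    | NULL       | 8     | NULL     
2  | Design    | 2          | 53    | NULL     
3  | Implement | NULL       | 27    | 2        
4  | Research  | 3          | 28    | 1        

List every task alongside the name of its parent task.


This is a self-join: tasks is joined to a second copy of itself, matching each row's parent_id to another row's id. Use LEFT JOIN so rows with parent_id=NULL are kept.
  - task 1 (Deploy): parent_id=NULL -> NULL
  - task 2 (Design): parent_id=NULL -> NULL
  - task 3 (Implement): parent_id=2 -> Design
  - task 4 (Research): parent_id=1 -> Deploy

SQL:
SELECT a.name AS item, b.name AS parent
FROM tasks a
LEFT JOIN tasks b ON a.parent_id = b.id

Result:
item      | parent
----------+-------
Deploy    | NULL  
Design    | NULL  
Implement | Design
Research  | Deploy


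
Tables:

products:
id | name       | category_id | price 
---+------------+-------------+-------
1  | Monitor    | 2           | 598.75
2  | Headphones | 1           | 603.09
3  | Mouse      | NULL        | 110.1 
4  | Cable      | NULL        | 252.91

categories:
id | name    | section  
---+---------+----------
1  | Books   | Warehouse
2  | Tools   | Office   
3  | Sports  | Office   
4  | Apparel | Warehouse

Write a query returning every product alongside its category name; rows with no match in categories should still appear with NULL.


LEFT JOIN keeps every row from products (the left table); where category_id has no match in categories, the category columns become NULL. Walk through each product:
  - product 1 (Monitor): category_id=2 -> matches Tools
  - product 2 (Headphones): category_id=1 -> matches Books
  - product 3 (Mouse): category_id=NULL, no match -> kept with NULL
  - product 4 (Cable): category_id=NULL, no match -> kept with NULL
All 4 rows appear; 2 have NULL category.

SQL:
SELECT a.name, b.name AS category
FROM products a
LEFT JOIN categories b ON a.category_id = b.id

Result:
name       | category
-----------+---------
Monitor    | Tools   
Headphones | Books   
Mouse      | NULL    
Cable      | NULL    


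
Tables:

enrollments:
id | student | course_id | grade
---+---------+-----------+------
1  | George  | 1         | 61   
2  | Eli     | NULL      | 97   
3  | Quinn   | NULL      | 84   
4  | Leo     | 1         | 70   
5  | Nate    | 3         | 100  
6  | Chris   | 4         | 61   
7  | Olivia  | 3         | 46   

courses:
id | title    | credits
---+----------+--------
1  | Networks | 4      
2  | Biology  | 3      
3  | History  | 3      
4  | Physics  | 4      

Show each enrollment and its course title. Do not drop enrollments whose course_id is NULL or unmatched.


LEFT JOIN keeps every row from enrollments (the left table); where course_id has no match in courses, the course columns become NULL. Walk through each enrollment:
  - enrollment 1 (George): course_id=1 -> matches Networks
  - enrollment 2 (Eli): course_id=NULL, no match -> kept with NULL
  - enrollment 3 (Quinn): course_id=NULL, no match -> kept with NULL
  - enrollment 4 (Leo): course_id=1 -> matches Networks
  - enrollment 5 (Nate): course_id=3 -> matches History
  - enrollment 6 (Chris): course_id=4 -> matches Physics
  - enrollment 7 (Olivia): course_id=3 -> matches History
All 7 rows appear; 2 have NULL course.

SQL:
SELECT a.student, b.title AS course
FROM enrollments a
LEFT JOIN courses b ON a.course_id = b.id

Result:
student | course  
--------+---------
George  | Networks
Eli     | NULL    
Quinn   | NULL    
Leo     | Networks
Nate    | History 
Chris   | Physics 
Olivia  | History 


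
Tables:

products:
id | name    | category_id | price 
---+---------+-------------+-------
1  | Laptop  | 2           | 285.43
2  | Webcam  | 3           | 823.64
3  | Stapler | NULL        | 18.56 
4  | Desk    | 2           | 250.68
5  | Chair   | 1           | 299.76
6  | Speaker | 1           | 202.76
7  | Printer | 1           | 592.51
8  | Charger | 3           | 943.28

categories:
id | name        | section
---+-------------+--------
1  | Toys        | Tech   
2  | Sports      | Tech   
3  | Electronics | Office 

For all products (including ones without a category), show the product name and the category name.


LEFT JOIN keeps every row from products (the left table); where category_id has no match in categories, the category columns become NULL. Walk through each product:
  - product 1 (Laptop): category_id=2 -> matches Sports
  - product 2 (Webcam): category_id=3 -> matches Electronics
  - product 3 (Stapler): category_id=NULL, no match -> kept with NULL
  - product 4 (Desk): category_id=2 -> matches Sports
  - product 5 (Chair): category_id=1 -> matches Toys
  - product 6 (Speaker): category_id=1 -> matches Toys
  - product 7 (Printer): category_id=1 -> matches Toys
  - product 8 (Charger): category_id=3 -> matches Electronics
All 8 rows appear; 1 has NULL category.

SQL:
SELECT a.name, b.name AS category
FROM products a
LEFT JOIN categories b ON a.category_id = b.id

Result:
name    | category   
--------+------------
Laptop  | Sports     
Webcam  | Electronics
Stapler | NULL       
Desk    | Sports     
Chair   | Toys       
Speaker | Toys       
Printer | Toys       
Charger | Electronics


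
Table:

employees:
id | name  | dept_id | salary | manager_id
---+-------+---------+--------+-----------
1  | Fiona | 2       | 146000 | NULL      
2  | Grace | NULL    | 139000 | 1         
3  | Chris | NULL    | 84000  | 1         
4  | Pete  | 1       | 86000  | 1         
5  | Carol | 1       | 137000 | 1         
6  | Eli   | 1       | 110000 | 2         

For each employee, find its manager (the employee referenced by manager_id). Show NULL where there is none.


This is a self-join: employees is joined to a second copy of itself, matching each row's manager_id to another row's id. Use LEFT JOIN so rows with manager_id=NULL are kept.
  - employee 1 (Fiona): manager_id=NULL -> NULL
  - employee 2 (Grace): manager_id=1 -> Fiona
  - employee 3 (Chris): manager_id=1 -> Fiona
  - employee 4 (Pete): manager_id=1 -> Fiona
  - employee 5 (Carol): manager_id=1 -> Fiona
  - employee 6 (Eli): manager_id=2 -> Grace

SQL:
SELECT a.name AS item, b.name AS manager
FROM employees a
LEFT JOIN employees b ON a.manager_id = b.id

Result:
item  | manager
------+--------
Fiona | NULL   
Grace | Fiona  
Chris | Fiona  
Pete  | Fiona  
Carol | Fiona  
Eli   | Grace  


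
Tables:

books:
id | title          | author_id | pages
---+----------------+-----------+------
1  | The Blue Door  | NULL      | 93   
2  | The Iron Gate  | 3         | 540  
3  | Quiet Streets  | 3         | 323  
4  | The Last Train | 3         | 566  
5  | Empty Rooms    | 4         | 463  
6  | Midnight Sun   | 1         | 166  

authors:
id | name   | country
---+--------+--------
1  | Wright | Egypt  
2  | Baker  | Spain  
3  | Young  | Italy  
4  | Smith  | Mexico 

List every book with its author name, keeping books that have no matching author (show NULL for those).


LEFT JOIN keeps every row from books (the left table); where author_id has no match in authors, the author columns become NULL. Walk through each book:
  - book 1 (The Blue Door): author_id=NULL, no match -> kept with NULL
  - book 2 (The Iron Gate): author_id=3 -> matches Young
  - book 3 (Quiet Streets): author_id=3 -> matches Young
  - book 4 (The Last Train): author_id=3 -> matches Young
  - book 5 (Empty Rooms): author_id=4 -> matches Smith
  - book 6 (Midnight Sun): author_id=1 -> matches Wright
All 6 rows appear; 1 has NULL author.

SQL:
SELECT a.title, b.name AS author
FROM books a
LEFT JOIN authors b ON a.author_id = b.id

Result:
title          | author
---------------+-------
The Blue Door  | NULL  
The Iron Gate  | Young 
Quiet Streets  | Young 
The Last Train | Young 
Empty Rooms    | Smith 
Midnight Sun   | Wright


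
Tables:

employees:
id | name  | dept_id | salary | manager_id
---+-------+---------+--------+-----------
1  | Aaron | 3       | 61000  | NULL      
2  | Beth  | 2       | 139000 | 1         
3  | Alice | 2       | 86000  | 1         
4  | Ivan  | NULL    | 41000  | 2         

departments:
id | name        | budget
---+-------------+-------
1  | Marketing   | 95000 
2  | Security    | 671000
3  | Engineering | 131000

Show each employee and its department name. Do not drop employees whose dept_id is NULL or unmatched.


LEFT JOIN keeps every row from employees (the left table); where dept_id has no match in departments, the department columns become NULL. Walk through each employee:
  - employee 1 (Aaron): dept_id=3 -> matches Engineering
  - employee 2 (Beth): dept_id=2 -> matches Security
  - employee 3 (Alice): dept_id=2 -> matches Security
  - employee 4 (Ivan): dept_id=NULL, no match -> kept with NULL
All 4 rows appear; 1 has NULL department.

SQL:
SELECT a.name, b.name AS department
FROM employees a
LEFT JOIN departments b ON a.dept_id = b.id

Result:
name  | department 
------+------------
Aaron | Engineering
Beth  | Security   
Alice | Security   
Ivan  | NULL       


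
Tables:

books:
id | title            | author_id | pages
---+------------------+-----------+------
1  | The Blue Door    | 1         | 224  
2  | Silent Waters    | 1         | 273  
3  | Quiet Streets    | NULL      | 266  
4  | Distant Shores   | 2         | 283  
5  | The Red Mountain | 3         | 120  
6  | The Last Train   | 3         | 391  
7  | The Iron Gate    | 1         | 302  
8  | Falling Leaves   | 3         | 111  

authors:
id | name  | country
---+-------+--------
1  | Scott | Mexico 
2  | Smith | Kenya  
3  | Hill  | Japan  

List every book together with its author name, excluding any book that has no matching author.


INNER JOIN keeps only books rows whose author_id matches an id in authors. Walk through each book:
  - book 1 (The Blue Door): author_id=1 -> matches Scott
  - book 2 (Silent Waters): author_id=1 -> matches Scott
  - book 3 (Quiet Streets): author_id=NULL, no match -> dropped
  - book 4 (Distant Shores): author_id=2 -> matches Smith
  - book 5 (The Red Mountain): author_id=3 -> matches Hill
  - book 6 (The Last Train): author_id=3 -> matches Hill
  - book 7 (The Iron Gate): author_id=1 -> matches Scott
  - book 8 (Falling Leaves): author_id=3 -> matches Hill
So 1 of 8 rows is dropped.

SQL:
SELECT a.title, b.name AS author
FROM books a
INNER JOIN authors b ON a.author_id = b.id

Result:
title            | author
-----------------+-------
The Blue Door    | Scott 
Silent Waters    | Scott 
Distant Shores   | Smith 
The Red Mountain | Hill  
The Last Train   | Hill  
The Iron Gate    | Scott 
Falling Leaves   | Hill  


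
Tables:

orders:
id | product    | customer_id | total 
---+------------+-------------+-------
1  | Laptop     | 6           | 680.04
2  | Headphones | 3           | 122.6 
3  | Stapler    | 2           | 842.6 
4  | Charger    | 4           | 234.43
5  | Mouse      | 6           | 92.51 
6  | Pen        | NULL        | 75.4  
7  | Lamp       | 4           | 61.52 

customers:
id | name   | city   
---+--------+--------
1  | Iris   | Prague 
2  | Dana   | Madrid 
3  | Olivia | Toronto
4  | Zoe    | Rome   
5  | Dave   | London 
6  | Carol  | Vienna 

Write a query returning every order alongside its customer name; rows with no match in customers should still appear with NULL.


LEFT JOIN keeps every row from orders (the left table); where customer_id has no match in customers, the customer columns become NULL. Walk through each order:
  - order 1 (Laptop): customer_id=6 -> matches Carol
  - order 2 (Headphones): customer_id=3 -> matches Olivia
  - order 3 (Stapler): customer_id=2 -> matches Dana
  - order 4 (Charger): customer_id=4 -> matches Zoe
  - order 5 (Mouse): customer_id=6 -> matches Carol
  - order 6 (Pen): customer_id=NULL, no match -> kept with NULL
  - order 7 (Lamp): customer_id=4 -> matches Zoe
All 7 rows appear; 1 has NULL customer.

SQL:
SELECT a.product, b.name AS customer
FROM orders a
LEFT JOIN customers b ON a.customer_id = b.id

Result:
product    | customer
-----------+---------
Laptop     | Carol   
Headphones | Olivia  
Stapler    | Dana    
Charger    | Zoe     
Mouse      | Carol   
Pen        | NULL    
Lamp       | Zoe     


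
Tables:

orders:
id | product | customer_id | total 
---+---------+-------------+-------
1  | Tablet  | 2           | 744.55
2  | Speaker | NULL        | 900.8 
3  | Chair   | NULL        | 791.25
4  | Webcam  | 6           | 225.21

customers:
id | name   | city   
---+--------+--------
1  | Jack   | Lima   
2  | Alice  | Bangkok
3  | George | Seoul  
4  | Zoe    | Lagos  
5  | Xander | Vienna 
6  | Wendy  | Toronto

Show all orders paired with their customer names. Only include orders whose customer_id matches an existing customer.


INNER JOIN keeps only orders rows whose customer_id matches an id in customers. Walk through each order:
  - order 1 (Tablet): customer_id=2 -> matches Alice
  - order 2 (Speaker): customer_id=NULL, no match -> dropped
  - order 3 (Chair): customer_id=NULL, no match -> dropped
  - order 4 (Webcam): customer_id=6 -> matches Wendy
So 2 of 4 rows are dropped.

SQL:
SELECT a.product, b.name AS customer
FROM orders a
INNER JOIN customers b ON a.customer_id = b.id

Result:
product | customer
--------+---------
Tablet  | Alice   
Webcam  | Wendy   


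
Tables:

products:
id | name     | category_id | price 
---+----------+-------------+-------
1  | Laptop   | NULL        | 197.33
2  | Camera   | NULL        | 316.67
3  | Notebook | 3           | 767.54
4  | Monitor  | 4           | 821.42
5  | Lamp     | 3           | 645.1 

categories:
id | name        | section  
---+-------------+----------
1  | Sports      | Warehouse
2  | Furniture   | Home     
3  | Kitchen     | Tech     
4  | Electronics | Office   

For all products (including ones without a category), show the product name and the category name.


LEFT JOIN keeps every row from products (the left table); where category_id has no match in categories, the category columns become NULL. Walk through each product:
  - product 1 (Laptop): category_id=NULL, no match -> kept with NULL
  - product 2 (Camera): category_id=NULL, no match -> kept with NULL
  - product 3 (Notebook): category_id=3 -> matches Kitchen
  - product 4 (Monitor): category_id=4 -> matches Electronics
  - product 5 (Lamp): category_id=3 -> matches Kitchen
All 5 rows appear; 2 have NULL category.

SQL:
SELECT a.name, b.name AS category
FROM products a
LEFT JOIN categories b ON a.category_id = b.id

Result:
name     | category   
---------+------------
Laptop   | NULL       
Camera   | NULL       
Notebook | Kitchen    
Monitor  | Electronics
Lamp     | Kitchen    


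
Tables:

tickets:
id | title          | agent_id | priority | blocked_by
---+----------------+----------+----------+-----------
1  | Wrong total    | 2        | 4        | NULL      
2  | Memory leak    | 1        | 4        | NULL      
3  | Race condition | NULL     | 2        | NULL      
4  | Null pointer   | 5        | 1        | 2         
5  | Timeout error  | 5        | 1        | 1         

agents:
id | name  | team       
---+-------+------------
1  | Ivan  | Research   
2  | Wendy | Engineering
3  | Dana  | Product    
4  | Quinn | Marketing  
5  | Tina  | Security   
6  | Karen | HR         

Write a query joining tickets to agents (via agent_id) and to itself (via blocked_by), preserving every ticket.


Two LEFT JOINs from the same base table tickets: one to agents via agent_id, one to tickets itself via blocked_by. Both are LEFT so every ticket is preserved.
Match against agents:
  - ticket 1 (Wrong total): agent_id=2 -> matches Wendy
  - ticket 2 (Memory leak): agent_id=1 -> matches Ivan
  - ticket 3 (Race condition): agent_id=NULL, no match -> kept with NULL
  - ticket 4 (Null pointer): agent_id=5 -> matches Tina
  - ticket 5 (Timeout error): agent_id=5 -> matches Tina
Match against tickets (self):
  - ticket 1 (Wrong total): blocked_by=NULL -> NULL
  - ticket 2 (Memory leak): blocked_by=NULL -> NULL
  - ticket 3 (Race condition): blocked_by=NULL -> NULL
  - ticket 4 (Null pointer): blocked_by=2 -> Memory leak
  - ticket 5 (Timeout error): blocked_by=1 -> Wrong total

SQL:
SELECT a.title, b.name AS agent, c.title AS blocked_by
FROM tickets a
LEFT JOIN agents b ON a.agent_id = b.id
LEFT JOIN tickets c ON a.blocked_by = c.id

Result:
title          | agent | blocked_by 
---------------+-------+------------
Wrong total    | Wendy | NULL       
Memory leak    | Ivan  | NULL       
Race condition | NULL  | NULL       
Null pointer   | Tina  | Memory leak
Timeout error  | Tina  | Wrong total


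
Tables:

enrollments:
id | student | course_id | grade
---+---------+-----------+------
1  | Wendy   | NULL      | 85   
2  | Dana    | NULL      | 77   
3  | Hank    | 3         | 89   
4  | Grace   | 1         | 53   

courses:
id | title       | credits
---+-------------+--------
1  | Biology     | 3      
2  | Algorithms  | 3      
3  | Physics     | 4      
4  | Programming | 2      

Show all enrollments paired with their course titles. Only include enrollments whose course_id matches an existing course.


INNER JOIN keeps only enrollments rows whose course_id matches an id in courses. Walk through each enrollment:
  - enrollment 1 (Wendy): course_id=NULL, no match -> dropped
  - enrollment 2 (Dana): course_id=NULL, no match -> dropped
  - enrollment 3 (Hank): course_id=3 -> matches Physics
  - enrollment 4 (Grace): course_id=1 -> matches Biology
So 2 of 4 rows are dropped.

SQL:
SELECT a.student, b.title AS course
FROM enrollments a
INNER JOIN courses b ON a.course_id = b.id

Result:
student | course 
--------+--------
Hank    | Physics
Grace   | Biology


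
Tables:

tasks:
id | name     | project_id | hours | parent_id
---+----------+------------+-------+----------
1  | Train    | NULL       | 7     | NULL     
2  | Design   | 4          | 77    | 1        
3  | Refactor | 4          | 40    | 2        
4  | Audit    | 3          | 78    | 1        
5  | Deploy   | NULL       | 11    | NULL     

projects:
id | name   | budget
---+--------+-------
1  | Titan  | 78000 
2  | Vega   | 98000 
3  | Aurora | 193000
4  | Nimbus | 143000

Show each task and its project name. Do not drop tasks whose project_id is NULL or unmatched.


LEFT JOIN keeps every row from tasks (the left table); where project_id has no match in projects, the project columns become NULL. Walk through each task:
  - task 1 (Train): project_id=NULL, no match -> kept with NULL
  - task 2 (Design): project_id=4 -> matches Nimbus
  - task 3 (Refactor): project_id=4 -> matches Nimbus
  - task 4 (Audit): project_id=3 -> matches Aurora
  - task 5 (Deploy): project_id=NULL, no match -> kept with NULL
All 5 rows appear; 2 have NULL project.

SQL:
SELECT a.name, b.name AS project
FROM tasks a
LEFT JOIN projects b ON a.project_id = b.id

Result:
name     | project
---------+--------
Train    | NULL   
Design   | Nimbus 
Refactor | Nimbus 
Audit    | Aurora 
Deploy   | NULL   


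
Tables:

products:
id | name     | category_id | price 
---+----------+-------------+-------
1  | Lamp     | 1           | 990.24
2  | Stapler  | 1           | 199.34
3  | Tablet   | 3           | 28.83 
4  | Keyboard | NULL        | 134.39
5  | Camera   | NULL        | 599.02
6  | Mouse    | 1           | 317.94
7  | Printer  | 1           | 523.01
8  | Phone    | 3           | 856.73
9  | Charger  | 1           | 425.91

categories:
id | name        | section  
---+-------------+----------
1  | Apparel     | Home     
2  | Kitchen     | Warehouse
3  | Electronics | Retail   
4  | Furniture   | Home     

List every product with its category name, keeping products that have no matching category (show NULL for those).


LEFT JOIN keeps every row from products (the left table); where category_id has no match in categories, the category columns become NULL. Walk through each product:
  - product 1 (Lamp): category_id=1 -> matches Apparel
  - product 2 (Stapler): category_id=1 -> matches Apparel
  - product 3 (Tablet): category_id=3 -> matches Electronics
  - product 4 (Keyboard): category_id=NULL, no match -> kept with NULL
  - product 5 (Camera): category_id=NULL, no match -> kept with NULL
  - product 6 (Mouse): category_id=1 -> matches Apparel
  - product 7 (Printer): category_id=1 -> matches Apparel
  - product 8 (Phone): category_id=3 -> matches Electronics
  - product 9 (Charger): category_id=1 -> matches Apparel
All 9 rows appear; 2 have NULL category.

SQL:
SELECT a.name, b.name AS category
FROM products a
LEFT JOIN categories b ON a.category_id = b.id

Result:
name     | category   
---------+------------
Lamp     | Apparel    
Stapler  | Apparel    
Tablet   | Electronics
Keyboard | NULL       
Camera   | NULL       
Mouse    | Apparel    
Printer  | Apparel    
Phone    | Electronics
Charger  | Apparel    


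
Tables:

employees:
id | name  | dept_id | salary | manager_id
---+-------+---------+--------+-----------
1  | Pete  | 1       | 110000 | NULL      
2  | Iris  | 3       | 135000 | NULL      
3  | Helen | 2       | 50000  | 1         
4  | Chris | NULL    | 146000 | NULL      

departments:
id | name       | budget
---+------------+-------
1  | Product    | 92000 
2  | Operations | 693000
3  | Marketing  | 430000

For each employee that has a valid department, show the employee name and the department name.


INNER JOIN keeps only employees rows whose dept_id matches an id in departments. Walk through each employee:
  - employee 1 (Pete): dept_id=1 -> matches Product
  - employee 2 (Iris): dept_id=3 -> matches Marketing
  - employee 3 (Helen): dept_id=2 -> matches Operations
  - employee 4 (Chris): dept_id=NULL, no match -> dropped
So 1 of 4 rows is dropped.

SQL:
SELECT a.name, b.name AS department
FROM employees a
INNER JOIN departments b ON a.dept_id = b.id

Result:
name  | department
------+-----------
Pete  | Product   
Iris  | Marketing 
Helen | Operations


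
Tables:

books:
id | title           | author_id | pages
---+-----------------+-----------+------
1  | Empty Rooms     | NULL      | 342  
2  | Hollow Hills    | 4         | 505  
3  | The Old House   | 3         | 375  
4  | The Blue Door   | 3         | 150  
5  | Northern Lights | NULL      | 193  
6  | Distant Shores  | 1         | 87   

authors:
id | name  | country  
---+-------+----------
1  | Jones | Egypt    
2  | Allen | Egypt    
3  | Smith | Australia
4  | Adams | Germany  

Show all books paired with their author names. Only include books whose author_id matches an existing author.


INNER JOIN keeps only books rows whose author_id matches an id in authors. Walk through each book:
  - book 1 (Empty Rooms): author_id=NULL, no match -> dropped
  - book 2 (Hollow Hills): author_id=4 -> matches Adams
  - book 3 (The Old House): author_id=3 -> matches Smith
  - book 4 (The Blue Door): author_id=3 -> matches Smith
  - book 5 (Northern Lights): author_id=NULL, no match -> dropped
  - book 6 (Distant Shores): author_id=1 -> matches Jones
So 2 of 6 rows are dropped.

SQL:
SELECT a.title, b.name AS author
FROM books a
INNER JOIN authors b ON a.author_id = b.id

Result:
title          | author
---------------+-------
Hollow Hills   | Adams 
The Old House  | Smith 
The Blue Door  | Smith 
Distant Shores | Jones 


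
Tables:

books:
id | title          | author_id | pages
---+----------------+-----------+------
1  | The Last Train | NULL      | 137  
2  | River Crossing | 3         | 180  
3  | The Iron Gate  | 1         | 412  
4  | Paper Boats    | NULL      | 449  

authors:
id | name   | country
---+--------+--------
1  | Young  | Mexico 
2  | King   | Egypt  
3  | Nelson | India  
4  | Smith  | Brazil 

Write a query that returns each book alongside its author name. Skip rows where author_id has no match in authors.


INNER JOIN keeps only books rows whose author_id matches an id in authors. Walk through each book:
  - book 1 (The Last Train): author_id=NULL, no match -> dropped
  - book 2 (River Crossing): author_id=3 -> matches Nelson
  - book 3 (The Iron Gate): author_id=1 -> matches Young
  - book 4 (Paper Boats): author_id=NULL, no match -> dropped
So 2 of 4 rows are dropped.

SQL:
SELECT a.title, b.name AS author
FROM books a
INNER JOIN authors b ON a.author_id = b.id

Result:
title          | author
---------------+-------
River Crossing | Nelson
The Iron Gate  | Young 


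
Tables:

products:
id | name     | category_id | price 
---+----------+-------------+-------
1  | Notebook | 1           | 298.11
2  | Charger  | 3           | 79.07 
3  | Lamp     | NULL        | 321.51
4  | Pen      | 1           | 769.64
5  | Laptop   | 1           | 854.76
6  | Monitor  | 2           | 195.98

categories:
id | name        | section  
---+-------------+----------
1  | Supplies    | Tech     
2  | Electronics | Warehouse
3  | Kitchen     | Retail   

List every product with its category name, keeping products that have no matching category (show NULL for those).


LEFT JOIN keeps every row from products (the left table); where category_id has no match in categories, the category columns become NULL. Walk through each product:
  - product 1 (Notebook): category_id=1 -> matches Supplies
  - product 2 (Charger): category_id=3 -> matches Kitchen
  - product 3 (Lamp): category_id=NULL, no match -> kept with NULL
  - product 4 (Pen): category_id=1 -> matches Supplies
  - product 5 (Laptop): category_id=1 -> matches Supplies
  - product 6 (Monitor): category_id=2 -> matches Electronics
All 6 rows appear; 1 has NULL category.

SQL:
SELECT a.name, b.name AS category
FROM products a
LEFT JOIN categories b ON a.category_id = b.id

Result:
name     | category   
---------+------------
Notebook | Supplies   
Charger  | Kitchen    
Lamp     | NULL       
Pen      | Supplies   
Laptop   | Supplies   
Monitor  | Electronics


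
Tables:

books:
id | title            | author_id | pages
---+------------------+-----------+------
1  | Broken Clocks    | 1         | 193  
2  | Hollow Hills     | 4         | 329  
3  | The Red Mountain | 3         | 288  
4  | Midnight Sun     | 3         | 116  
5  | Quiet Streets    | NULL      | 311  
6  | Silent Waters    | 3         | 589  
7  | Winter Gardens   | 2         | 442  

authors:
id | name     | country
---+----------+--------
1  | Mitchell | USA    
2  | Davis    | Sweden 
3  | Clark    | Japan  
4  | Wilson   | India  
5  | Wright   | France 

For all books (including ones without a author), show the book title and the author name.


LEFT JOIN keeps every row from books (the left table); where author_id has no match in authors, the author columns become NULL. Walk through each book:
  - book 1 (Broken Clocks): author_id=1 -> matches Mitchell
  - book 2 (Hollow Hills): author_id=4 -> matches Wilson
  - book 3 (The Red Mountain): author_id=3 -> matches Clark
  - book 4 (Midnight Sun): author_id=3 -> matches Clark
  - book 5 (Quiet Streets): author_id=NULL, no match -> kept with NULL
  - book 6 (Silent Waters): author_id=3 -> matches Clark
  - book 7 (Winter Gardens): author_id=2 -> matches Davis
All 7 rows appear; 1 has NULL author.

SQL:
SELECT a.title, b.name AS author
FROM books a
LEFT JOIN authors b ON a.author_id = b.id

Result:
title            | author  
-----------------+---------
Broken Clocks    | Mitchell
Hollow Hills     | Wilson  
The Red Mountain | Clark   
Midnight Sun     | Clark   
Quiet Streets    | NULL    
Silent Waters    | Clark   
Winter Gardens   | Davis   


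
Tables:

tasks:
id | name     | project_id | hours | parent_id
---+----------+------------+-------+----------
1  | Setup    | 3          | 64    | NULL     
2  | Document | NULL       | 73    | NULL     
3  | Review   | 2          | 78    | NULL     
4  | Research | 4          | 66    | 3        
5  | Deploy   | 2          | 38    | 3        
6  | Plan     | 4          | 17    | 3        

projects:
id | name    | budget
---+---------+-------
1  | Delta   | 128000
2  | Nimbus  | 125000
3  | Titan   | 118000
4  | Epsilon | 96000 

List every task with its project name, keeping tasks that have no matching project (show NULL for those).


LEFT JOIN keeps every row from tasks (the left table); where project_id has no match in projects, the project columns become NULL. Walk through each task:
  - task 1 (Setup): project_id=3 -> matches Titan
  - task 2 (Document): project_id=NULL, no match -> kept with NULL
  - task 3 (Review): project_id=2 -> matches Nimbus
  - task 4 (Research): project_id=4 -> matches Epsilon
  - task 5 (Deploy): project_id=2 -> matches Nimbus
  - task 6 (Plan): project_id=4 -> matches Epsilon
All 6 rows appear; 1 has NULL project.

SQL:
SELECT a.name, b.name AS project
FROM tasks a
LEFT JOIN projects b ON a.project_id = b.id

Result:
name     | project
---------+--------
Setup    | Titan  
Document | NULL   
Review   | Nimbus 
Research | Epsilon
Deploy   | Nimbus 
Plan     | Epsilon


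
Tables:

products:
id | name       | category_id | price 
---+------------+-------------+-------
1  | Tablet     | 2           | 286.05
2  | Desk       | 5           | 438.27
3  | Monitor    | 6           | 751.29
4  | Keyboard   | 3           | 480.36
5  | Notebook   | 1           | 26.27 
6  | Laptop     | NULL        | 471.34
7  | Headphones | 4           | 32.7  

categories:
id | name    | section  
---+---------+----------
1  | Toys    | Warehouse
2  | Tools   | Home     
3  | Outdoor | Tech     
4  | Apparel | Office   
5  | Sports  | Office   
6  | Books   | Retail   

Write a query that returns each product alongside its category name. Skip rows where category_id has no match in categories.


INNER JOIN keeps only products rows whose category_id matches an id in categories. Walk through each product:
  - product 1 (Tablet): category_id=2 -> matches Tools
  - product 2 (Desk): category_id=5 -> matches Sports
  - product 3 (Monitor): category_id=6 -> matches Books
  - product 4 (Keyboard): category_id=3 -> matches Outdoor
  - product 5 (Notebook): category_id=1 -> matches Toys
  - product 6 (Laptop): category_id=NULL, no match -> dropped
  - product 7 (Headphones): category_id=4 -> matches Apparel
So 1 of 7 rows is dropped.

SQL:
SELECT a.name, b.name AS category
FROM products a
INNER JOIN categories b ON a.category_id = b.id

Result:
name       | category
-----------+---------
Tablet     | Tools   
Desk       | Sports  
Monitor    | Books   
Keyboard   | Outdoor 
Notebook   | Toys    
Headphones | Apparel 


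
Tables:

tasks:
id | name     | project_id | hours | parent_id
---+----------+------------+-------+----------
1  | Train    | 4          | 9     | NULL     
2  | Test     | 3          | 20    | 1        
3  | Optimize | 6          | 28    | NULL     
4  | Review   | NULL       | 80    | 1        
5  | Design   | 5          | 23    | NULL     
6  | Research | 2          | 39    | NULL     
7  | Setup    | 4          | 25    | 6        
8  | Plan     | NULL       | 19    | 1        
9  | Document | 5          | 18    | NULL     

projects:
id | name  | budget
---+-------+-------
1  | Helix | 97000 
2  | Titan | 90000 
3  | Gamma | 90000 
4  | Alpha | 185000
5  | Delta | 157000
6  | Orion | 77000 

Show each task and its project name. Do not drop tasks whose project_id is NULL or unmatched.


LEFT JOIN keeps every row from tasks (the left table); where project_id has no match in projects, the project columns become NULL. Walk through each task:
  - task 1 (Train): project_id=4 -> matches Alpha
  - task 2 (Test): project_id=3 -> matches Gamma
  - task 3 (Optimize): project_id=6 -> matches Orion
  - task 4 (Review): project_id=NULL, no match -> kept with NULL
  - task 5 (Design): project_id=5 -> matches Delta
  - task 6 (Research): project_id=2 -> matches Titan
  - task 7 (Setup): project_id=4 -> matches Alpha
  - task 8 (Plan): project_id=NULL, no match -> kept with NULL
  - task 9 (Document): project_id=5 -> matches Delta
All 9 rows appear; 2 have NULL project.

SQL:
SELECT a.name, b.name AS project
FROM tasks a
LEFT JOIN projects b ON a.project_id = b.id

Result:
name     | project
---------+--------
Train    | Alpha  
Test     | Gamma  
Optimize | Orion  
Review   | NULL   
Design   | Delta  
Research | Titan  
Setup    | Alpha  
Plan     | NULL   
Document | Delta  


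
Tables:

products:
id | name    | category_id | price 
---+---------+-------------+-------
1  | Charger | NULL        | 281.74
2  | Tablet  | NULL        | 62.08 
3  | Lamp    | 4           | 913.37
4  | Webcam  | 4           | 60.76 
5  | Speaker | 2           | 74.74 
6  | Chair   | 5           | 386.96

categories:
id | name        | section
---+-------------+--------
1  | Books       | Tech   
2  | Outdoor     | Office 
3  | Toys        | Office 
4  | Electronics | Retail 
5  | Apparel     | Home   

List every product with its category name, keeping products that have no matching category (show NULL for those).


LEFT JOIN keeps every row from products (the left table); where category_id has no match in categories, the category columns become NULL. Walk through each product:
  - product 1 (Charger): category_id=NULL, no match -> kept with NULL
  - product 2 (Tablet): category_id=NULL, no match -> kept with NULL
  - product 3 (Lamp): category_id=4 -> matches Electronics
  - product 4 (Webcam): category_id=4 -> matches Electronics
  - product 5 (Speaker): category_id=2 -> matches Outdoor
  - product 6 (Chair): category_id=5 -> matches Apparel
All 6 rows appear; 2 have NULL category.

SQL:
SELECT a.name, b.name AS category
FROM products a
LEFT JOIN categories b ON a.category_id = b.id

Result:
name    | category   
--------+------------
Charger | NULL       
Tablet  | NULL       
Lamp    | Electronics
Webcam  | Electronics
Speaker | Outdoor    
Chair   | Apparel    


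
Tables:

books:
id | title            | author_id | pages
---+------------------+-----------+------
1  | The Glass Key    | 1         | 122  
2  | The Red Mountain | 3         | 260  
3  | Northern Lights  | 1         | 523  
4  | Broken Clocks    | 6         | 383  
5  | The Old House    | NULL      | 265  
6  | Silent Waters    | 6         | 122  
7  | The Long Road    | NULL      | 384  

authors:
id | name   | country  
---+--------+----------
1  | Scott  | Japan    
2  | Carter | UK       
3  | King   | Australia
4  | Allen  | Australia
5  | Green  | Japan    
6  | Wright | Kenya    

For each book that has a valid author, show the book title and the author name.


INNER JOIN keeps only books rows whose author_id matches an id in authors. Walk through each book:
  - book 1 (The Glass Key): author_id=1 -> matches Scott
  - book 2 (The Red Mountain): author_id=3 -> matches King
  - book 3 (Northern Lights): author_id=1 -> matches Scott
  - book 4 (Broken Clocks): author_id=6 -> matches Wright
  - book 5 (The Old House): author_id=NULL, no match -> dropped
  - book 6 (Silent Waters): author_id=6 -> matches Wright
  - book 7 (The Long Road): author_id=NULL, no match -> dropped
So 2 of 7 rows are dropped.

SQL:
SELECT a.title, b.name AS author
FROM books a
INNER JOIN authors b ON a.author_id = b.id

Result:
title            | author
-----------------+-------
The Glass Key    | Scott 
The Red Mountain | King  
Northern Lights  | Scott 
Broken Clocks    | Wright
Silent Waters    | Wright


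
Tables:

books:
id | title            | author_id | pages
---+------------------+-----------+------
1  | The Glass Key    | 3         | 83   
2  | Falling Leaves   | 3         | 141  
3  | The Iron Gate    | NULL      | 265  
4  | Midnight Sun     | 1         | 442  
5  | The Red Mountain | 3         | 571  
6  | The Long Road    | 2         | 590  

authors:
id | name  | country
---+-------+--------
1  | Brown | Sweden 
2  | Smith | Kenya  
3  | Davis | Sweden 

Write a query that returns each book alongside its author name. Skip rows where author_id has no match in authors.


INNER JOIN keeps only books rows whose author_id matches an id in authors. Walk through each book:
  - book 1 (The Glass Key): author_id=3 -> matches Davis
  - book 2 (Falling Leaves): author_id=3 -> matches Davis
  - book 3 (The Iron Gate): author_id=NULL, no match -> dropped
  - book 4 (Midnight Sun): author_id=1 -> matches Brown
  - book 5 (The Red Mountain): author_id=3 -> matches Davis
  - book 6 (The Long Road): author_id=2 -> matches Smith
So 1 of 6 rows is dropped.

SQL:
SELECT a.title, b.name AS author
FROM books a
INNER JOIN authors b ON a.author_id = b.id

Result:
title            | author
-----------------+-------
The Glass Key    | Davis 
Falling Leaves   | Davis 
Midnight Sun     | Brown 
The Red Mountain | Davis 
The Long Road    | Smith 


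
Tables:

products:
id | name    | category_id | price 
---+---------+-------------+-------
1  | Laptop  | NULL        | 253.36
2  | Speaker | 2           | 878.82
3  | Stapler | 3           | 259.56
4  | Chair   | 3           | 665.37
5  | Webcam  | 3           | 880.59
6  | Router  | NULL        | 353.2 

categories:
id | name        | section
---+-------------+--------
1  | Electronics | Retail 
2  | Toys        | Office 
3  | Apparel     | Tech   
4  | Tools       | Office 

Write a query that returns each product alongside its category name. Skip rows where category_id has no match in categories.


INNER JOIN keeps only products rows whose category_id matches an id in categories. Walk through each product:
  - product 1 (Laptop): category_id=NULL, no match -> dropped
  - product 2 (Speaker): category_id=2 -> matches Toys
  - product 3 (Stapler): category_id=3 -> matches Apparel
  - product 4 (Chair): category_id=3 -> matches Apparel
  - product 5 (Webcam): category_id=3 -> matches Apparel
  - product 6 (Router): category_id=NULL, no match -> dropped
So 2 of 6 rows are dropped.

SQL:
SELECT a.name, b.name AS category
FROM products a
INNER JOIN categories b ON a.category_id = b.id

Result:
name    | category
--------+---------
Speaker | Toys    
Stapler | Apparel 
Chair   | Apparel 
Webcam  | Apparel 
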